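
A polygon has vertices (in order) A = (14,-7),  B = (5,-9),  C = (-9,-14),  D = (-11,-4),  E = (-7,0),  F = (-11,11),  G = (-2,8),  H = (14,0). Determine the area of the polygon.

370.5

Σ = (-91) + (-151) + (-118) + (-28) + (-77) + (-66) + (-112) + (-98) = -741
Area = |Σ|/2 = 370.5.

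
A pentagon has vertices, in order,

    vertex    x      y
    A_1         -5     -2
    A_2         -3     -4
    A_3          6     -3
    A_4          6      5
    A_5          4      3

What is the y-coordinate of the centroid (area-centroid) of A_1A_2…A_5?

-0.76

Apply the shoelace formula. First the cross-terms c_i = x_i·y_{i+1} − x_{i+1}·y_i:
  14, 33, 48, -2, 7  ⇒  2A = 100, A = 50.
Then Σ (y_i + y_{i+1})·c_i = -228, so ȳ = -228 / (6·50) = -0.76.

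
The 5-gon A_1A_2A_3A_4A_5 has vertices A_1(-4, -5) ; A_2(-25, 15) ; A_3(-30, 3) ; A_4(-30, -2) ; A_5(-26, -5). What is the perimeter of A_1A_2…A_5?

|A_1A_2| = √((-21)² + (20)²) = √841 = 29
|A_2A_3| = √((-5)² + (-12)²) = √169 = 13
|A_3A_4| = √((0)² + (-5)²) = √25 = 5
|A_4A_5| = √((4)² + (-3)²) = √25 = 5
|A_5A_1| = √((22)² + (0)²) = √484 = 22
Perimeter = 29 + 13 + 5 + 5 + 22 = 74.

74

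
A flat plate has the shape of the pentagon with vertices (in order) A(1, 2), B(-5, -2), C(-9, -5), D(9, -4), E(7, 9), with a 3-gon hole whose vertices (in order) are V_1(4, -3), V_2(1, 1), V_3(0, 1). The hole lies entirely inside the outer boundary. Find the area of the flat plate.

Outer boundary:
Σ = (8) + (7) + (81) + (109) + (5) = 210
Area = |Σ|/2 = 105.
Hole:
Apply the shoelace (surveyor's) formula: 2A = Σ (x_i·y_{i+1} − x_{i+1}·y_i), indices taken mod 3.
Cross-terms: 7, 1, -4  ⇒  Σ = 4
Area = |Σ|/2 = 2.
Net area = 105 − 2 = 103.

103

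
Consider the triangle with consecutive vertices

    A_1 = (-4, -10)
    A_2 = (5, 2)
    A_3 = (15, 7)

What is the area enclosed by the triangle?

37.5

Apply the shoelace formula: 2A = Σ (x_i·y_{i+1} − x_{i+1}·y_i), indices taken mod 3.
Cross-terms: 42, 5, -122  ⇒  Σ = -75
Area = |Σ|/2 = 37.5.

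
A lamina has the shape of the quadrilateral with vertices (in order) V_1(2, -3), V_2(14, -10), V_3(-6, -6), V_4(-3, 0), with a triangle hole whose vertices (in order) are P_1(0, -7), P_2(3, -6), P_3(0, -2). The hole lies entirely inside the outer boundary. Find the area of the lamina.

58

Outer boundary:
Apply the surveyor's formula: 2A = Σ (x_i·y_{i+1} − x_{i+1}·y_i), indices taken mod 4.
Cross-terms: 22, -144, -18, 9  ⇒  Σ = -131
Area = |Σ|/2 = 65.5.
Hole:
Σ = (21) + (-6) + (0) = 15
Area = |Σ|/2 = 7.5.
Net area = 65.5 − 7.5 = 58.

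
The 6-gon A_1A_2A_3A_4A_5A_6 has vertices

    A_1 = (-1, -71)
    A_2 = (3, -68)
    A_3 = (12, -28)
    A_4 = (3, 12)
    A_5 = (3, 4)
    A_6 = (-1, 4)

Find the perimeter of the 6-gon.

174

|A_1A_2| = √((4)² + (3)²) = √25 = 5
|A_2A_3| = √((9)² + (40)²) = √1681 = 41
|A_3A_4| = √((-9)² + (40)²) = √1681 = 41
|A_4A_5| = √((0)² + (-8)²) = √64 = 8
|A_5A_6| = √((-4)² + (0)²) = √16 = 4
|A_6A_1| = √((0)² + (-75)²) = √5625 = 75
Perimeter = 5 + 41 + 41 + 8 + 4 + 75 = 174.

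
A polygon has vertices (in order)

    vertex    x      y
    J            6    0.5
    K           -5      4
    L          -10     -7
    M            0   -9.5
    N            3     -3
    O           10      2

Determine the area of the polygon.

127

Apply the shoelace formula: 2A = Σ (x_i·y_{i+1} − x_{i+1}·y_i), indices taken mod 6.
Σ = (26.5) + (75) + (95) + (28.5) + (36) + (-7) = 254
Area = |Σ|/2 = 127.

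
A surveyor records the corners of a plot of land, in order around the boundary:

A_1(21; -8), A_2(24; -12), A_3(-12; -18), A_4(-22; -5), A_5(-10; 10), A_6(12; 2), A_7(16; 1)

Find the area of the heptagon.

775.5

Σ = (-60) + (-576) + (-336) + (-270) + (-140) + (-20) + (-149) = -1551
Area = |Σ|/2 = 775.5.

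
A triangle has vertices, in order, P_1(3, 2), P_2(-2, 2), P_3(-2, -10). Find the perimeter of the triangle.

|P_1P_2| = √((-5)² + (0)²) = √25 = 5
|P_2P_3| = √((0)² + (-12)²) = √144 = 12
|P_3P_1| = √((5)² + (12)²) = √169 = 13
Perimeter = 5 + 12 + 13 = 30.

30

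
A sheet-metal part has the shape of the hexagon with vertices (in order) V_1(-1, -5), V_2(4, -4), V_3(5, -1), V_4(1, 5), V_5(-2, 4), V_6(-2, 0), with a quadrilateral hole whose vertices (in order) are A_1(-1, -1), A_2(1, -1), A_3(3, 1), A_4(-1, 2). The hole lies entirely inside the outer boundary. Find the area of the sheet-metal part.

Outer boundary:
Apply the surveyor's formula: 2A = Σ (x_i·y_{i+1} − x_{i+1}·y_i), indices taken mod 6.
Cross-terms: 24, 16, 26, 14, 8, 10  ⇒  Σ = 98
Area = |Σ|/2 = 49.
Hole:
Apply the shoelace (surveyor's) formula: 2A = Σ (x_i·y_{i+1} − x_{i+1}·y_i), indices taken mod 4.
Cross-terms: 2, 4, 7, 3  ⇒  Σ = 16
Area = |Σ|/2 = 8.
Net area = 49 − 8 = 41.

41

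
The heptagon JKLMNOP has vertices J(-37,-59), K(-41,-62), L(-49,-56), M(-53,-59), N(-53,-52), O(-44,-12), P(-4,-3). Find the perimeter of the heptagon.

|JK| = √((-4)² + (-3)²) = √25 = 5
|KL| = √((-8)² + (6)²) = √100 = 10
|LM| = √((-4)² + (-3)²) = √25 = 5
|MN| = √((0)² + (7)²) = √49 = 7
|NO| = √((9)² + (40)²) = √1681 = 41
|OP| = √((40)² + (9)²) = √1681 = 41
|PJ| = √((-33)² + (-56)²) = √4225 = 65
Perimeter = 5 + 10 + 5 + 7 + 41 + 41 + 65 = 174.

174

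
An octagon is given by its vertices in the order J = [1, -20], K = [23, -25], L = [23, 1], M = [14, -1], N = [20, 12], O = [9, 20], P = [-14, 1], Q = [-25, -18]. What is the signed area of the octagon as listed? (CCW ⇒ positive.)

1280

Σ = (435) + (598) + (-37) + (188) + (292) + (289) + (277) + (518) = 2560
Signed area = Σ/2 = 1280 (positive ⇒ counter-clockwise traversal).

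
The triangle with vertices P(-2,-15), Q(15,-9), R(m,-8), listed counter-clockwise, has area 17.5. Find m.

The doubled signed area Σ (x_i y_{i+1} − x_{i+1} y_i) is linear in m.
With m=0 it equals 107; the coefficient of m is -6 (from the two edges through R).
So -6·m + 107 = 2·17.5 = 35 ⇒ m = 12.

12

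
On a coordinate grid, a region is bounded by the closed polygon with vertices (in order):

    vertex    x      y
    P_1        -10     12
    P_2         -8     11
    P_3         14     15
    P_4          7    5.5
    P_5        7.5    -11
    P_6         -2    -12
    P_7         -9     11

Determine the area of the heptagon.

337.125

Apply the shoelace formula: 2A = Σ (x_i·y_{i+1} − x_{i+1}·y_i), indices taken mod 7.
Cross-terms: -14, -274, -28, -118.25, -112, -130, 2  ⇒  Σ = -674.25
Area = |Σ|/2 = 337.125.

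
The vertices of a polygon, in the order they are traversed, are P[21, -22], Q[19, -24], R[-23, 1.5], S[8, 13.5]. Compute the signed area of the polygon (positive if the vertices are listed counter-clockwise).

Apply the surveyor's formula: 2A = Σ (x_i·y_{i+1} − x_{i+1}·y_i), indices taken mod 4.
Σ = (-86) + (-523.5) + (-322.5) + (-459.5) = -1391.5
Signed area = Σ/2 = -695.75 (negative ⇒ clockwise traversal).

-695.75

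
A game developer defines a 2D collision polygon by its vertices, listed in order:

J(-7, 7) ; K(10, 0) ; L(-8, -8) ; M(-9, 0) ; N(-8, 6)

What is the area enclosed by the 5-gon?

Apply the shoelace (surveyor's) formula: 2A = Σ (x_i·y_{i+1} − x_{i+1}·y_i), indices taken mod 5.
Σ = (-70) + (-80) + (-72) + (-54) + (-14) = -290
Area = |Σ|/2 = 145.

145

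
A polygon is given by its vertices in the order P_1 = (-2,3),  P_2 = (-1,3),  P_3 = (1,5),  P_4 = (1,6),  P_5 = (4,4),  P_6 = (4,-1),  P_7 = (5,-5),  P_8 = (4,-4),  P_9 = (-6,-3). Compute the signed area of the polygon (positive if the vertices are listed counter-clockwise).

-62.5

Apply the shoelace formula: 2A = Σ (x_i·y_{i+1} − x_{i+1}·y_i), indices taken mod 9.
Σ = (-3) + (-8) + (1) + (-20) + (-20) + (-15) + (0) + (-36) + (-24) = -125
Signed area = Σ/2 = -62.5 (negative ⇒ clockwise traversal).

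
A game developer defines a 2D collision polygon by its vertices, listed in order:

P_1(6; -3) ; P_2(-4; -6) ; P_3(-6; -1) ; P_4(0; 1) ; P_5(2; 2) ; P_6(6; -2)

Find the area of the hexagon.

Σ = (-48) + (-32) + (-6) + (-2) + (-16) + (-6) = -110
Area = |Σ|/2 = 55.

55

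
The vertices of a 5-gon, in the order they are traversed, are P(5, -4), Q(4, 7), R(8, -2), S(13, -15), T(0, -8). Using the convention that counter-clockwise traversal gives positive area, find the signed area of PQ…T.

-85.5

Σ = (51) + (-64) + (-94) + (-104) + (40) = -171
Signed area = Σ/2 = -85.5 (negative ⇒ clockwise traversal).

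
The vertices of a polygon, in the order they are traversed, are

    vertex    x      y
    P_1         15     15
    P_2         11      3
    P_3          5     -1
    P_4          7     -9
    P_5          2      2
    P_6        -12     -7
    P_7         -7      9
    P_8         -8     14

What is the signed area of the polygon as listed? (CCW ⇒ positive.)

Σ = (-120) + (-26) + (-38) + (32) + (10) + (-157) + (-26) + (-330) = -655
Signed area = Σ/2 = -327.5 (negative ⇒ clockwise traversal).

-327.5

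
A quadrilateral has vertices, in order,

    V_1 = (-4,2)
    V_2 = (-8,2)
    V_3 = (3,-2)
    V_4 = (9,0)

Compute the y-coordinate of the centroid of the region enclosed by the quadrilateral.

16/81

Apply the surveyor's formula. First the cross-terms c_i = x_i·y_{i+1} − x_{i+1}·y_i:
  8, 10, 18, 18  ⇒  2A = 54, A = 27.
Then Σ (y_i + y_{i+1})·c_i = 32, so ȳ = 32 / (6·27) = 16/81.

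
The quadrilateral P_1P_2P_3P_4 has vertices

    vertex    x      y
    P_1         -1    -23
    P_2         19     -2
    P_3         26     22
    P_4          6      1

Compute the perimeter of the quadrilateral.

|P_1P_2| = √((20)² + (21)²) = √841 = 29
|P_2P_3| = √((7)² + (24)²) = √625 = 25
|P_3P_4| = √((-20)² + (-21)²) = √841 = 29
|P_4P_1| = √((-7)² + (-24)²) = √625 = 25
Perimeter = 29 + 25 + 29 + 25 = 108.

108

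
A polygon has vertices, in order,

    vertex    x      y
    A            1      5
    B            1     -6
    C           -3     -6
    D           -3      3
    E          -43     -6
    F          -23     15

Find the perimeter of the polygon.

120

|AB| = √((0)² + (-11)²) = √121 = 11
|BC| = √((-4)² + (0)²) = √16 = 4
|CD| = √((0)² + (9)²) = √81 = 9
|DE| = √((-40)² + (-9)²) = √1681 = 41
|EF| = √((20)² + (21)²) = √841 = 29
|FA| = √((24)² + (-10)²) = √676 = 26
Perimeter = 11 + 4 + 9 + 41 + 29 + 26 = 120.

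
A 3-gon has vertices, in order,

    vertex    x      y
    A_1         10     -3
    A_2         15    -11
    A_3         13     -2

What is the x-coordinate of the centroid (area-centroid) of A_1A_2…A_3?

Apply the shoelace (surveyor's) formula. First the cross-terms c_i = x_i·y_{i+1} − x_{i+1}·y_i:
  -65, 113, -19  ⇒  2A = 29, A = 14.5.
Then Σ (x_i + x_{i+1})·c_i = 1102, so x̄ = 1102 / (6·14.5) = 38/3.

38/3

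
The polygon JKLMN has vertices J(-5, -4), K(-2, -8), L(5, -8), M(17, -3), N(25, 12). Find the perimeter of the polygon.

|JK| = √((3)² + (-4)²) = √25 = 5
|KL| = √((7)² + (0)²) = √49 = 7
|LM| = √((12)² + (5)²) = √169 = 13
|MN| = √((8)² + (15)²) = √289 = 17
|NJ| = √((-30)² + (-16)²) = √1156 = 34
Perimeter = 5 + 7 + 13 + 17 + 34 = 76.

76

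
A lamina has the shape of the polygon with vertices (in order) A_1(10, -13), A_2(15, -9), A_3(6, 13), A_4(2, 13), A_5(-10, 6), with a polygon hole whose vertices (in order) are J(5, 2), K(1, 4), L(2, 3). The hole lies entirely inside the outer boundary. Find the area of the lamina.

308

Outer boundary:
Apply the shoelace (surveyor's) formula: 2A = Σ (x_i·y_{i+1} − x_{i+1}·y_i), indices taken mod 5.
Σ = (105) + (249) + (52) + (142) + (70) = 618
Area = |Σ|/2 = 309.
Hole:
Apply the shoelace (surveyor's) formula: 2A = Σ (x_i·y_{i+1} − x_{i+1}·y_i), indices taken mod 3.
Σ = (18) + (-5) + (-11) = 2
Area = |Σ|/2 = 1.
Net area = 309 − 1 = 308.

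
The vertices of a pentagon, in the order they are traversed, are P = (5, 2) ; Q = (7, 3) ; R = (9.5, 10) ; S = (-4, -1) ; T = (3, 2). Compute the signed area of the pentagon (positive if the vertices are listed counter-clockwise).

P→Q: (5)(3) − (7)(2) = 1
Q→R: (7)(10) − (9.5)(3) = 41.5
R→S: (9.5)(-1) − (-4)(10) = 30.5
S→T: (-4)(2) − (3)(-1) = -5
T→P: (3)(2) − (5)(2) = -4
Σ = 64
Signed area = Σ/2 = 32 (positive ⇒ counter-clockwise traversal).

32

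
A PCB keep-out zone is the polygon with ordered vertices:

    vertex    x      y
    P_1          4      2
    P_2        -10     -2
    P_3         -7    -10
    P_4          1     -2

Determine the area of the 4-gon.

Apply the surveyor's formula: 2A = Σ (x_i·y_{i+1} − x_{i+1}·y_i), indices taken mod 4.
Cross-terms: 12, 86, 24, 10  ⇒  Σ = 132
Area = |Σ|/2 = 66.

66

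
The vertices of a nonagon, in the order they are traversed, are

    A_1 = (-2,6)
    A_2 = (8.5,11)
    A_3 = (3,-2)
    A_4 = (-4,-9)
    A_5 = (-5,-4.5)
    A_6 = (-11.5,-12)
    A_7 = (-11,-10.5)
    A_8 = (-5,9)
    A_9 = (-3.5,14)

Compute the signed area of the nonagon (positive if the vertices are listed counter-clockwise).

Apply Gauss's area formula: 2A = Σ (x_i·y_{i+1} − x_{i+1}·y_i), indices taken mod 9.
Σ = (-73) + (-50) + (-35) + (-27) + (8.25) + (-11.25) + (-151.5) + (-38.5) + (7) = -371
Signed area = Σ/2 = -185.5 (negative ⇒ clockwise traversal).

-185.5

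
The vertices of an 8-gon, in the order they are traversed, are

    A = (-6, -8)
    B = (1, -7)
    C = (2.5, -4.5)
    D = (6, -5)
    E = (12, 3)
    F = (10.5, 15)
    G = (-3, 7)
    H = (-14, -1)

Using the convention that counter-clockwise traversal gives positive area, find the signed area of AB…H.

Apply the shoelace formula: 2A = Σ (x_i·y_{i+1} − x_{i+1}·y_i), indices taken mod 8.
Σ = (50) + (13) + (14.5) + (78) + (148.5) + (118.5) + (101) + (106) = 629.5
Signed area = Σ/2 = 314.75 (positive ⇒ counter-clockwise traversal).

314.75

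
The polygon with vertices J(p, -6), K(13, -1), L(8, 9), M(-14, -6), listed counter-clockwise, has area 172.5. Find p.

The doubled signed area Σ (x_i y_{i+1} − x_{i+1} y_i) is linear in p.
With p=0 it equals 365; the coefficient of p is 5 (from the two edges through J).
So 5·p + 365 = 2·172.5 = 345 ⇒ p = -4.

-4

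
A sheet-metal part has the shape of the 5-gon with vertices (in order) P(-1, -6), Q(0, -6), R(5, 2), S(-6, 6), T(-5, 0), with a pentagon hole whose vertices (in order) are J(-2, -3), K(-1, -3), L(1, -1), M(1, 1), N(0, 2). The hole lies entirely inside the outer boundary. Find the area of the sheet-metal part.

61.5

Outer boundary:
Apply the shoelace (surveyor's) formula: 2A = Σ (x_i·y_{i+1} − x_{i+1}·y_i), indices taken mod 5.
Σ = (6) + (30) + (42) + (30) + (30) = 138
Area = |Σ|/2 = 69.
Hole:
J→K: (-2)(-3) − (-1)(-3) = 3
K→L: (-1)(-1) − (1)(-3) = 4
L→M: (1)(1) − (1)(-1) = 2
M→N: (1)(2) − (0)(1) = 2
N→J: (0)(-3) − (-2)(2) = 4
Σ = 15
Area = |Σ|/2 = 7.5.
Net area = 69 − 7.5 = 61.5.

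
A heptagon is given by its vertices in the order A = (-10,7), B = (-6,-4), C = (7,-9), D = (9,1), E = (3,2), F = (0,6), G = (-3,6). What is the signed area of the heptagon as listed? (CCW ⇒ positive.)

171

Apply the surveyor's formula: 2A = Σ (x_i·y_{i+1} − x_{i+1}·y_i), indices taken mod 7.
Σ = (82) + (82) + (88) + (15) + (18) + (18) + (39) = 342
Signed area = Σ/2 = 171 (positive ⇒ counter-clockwise traversal).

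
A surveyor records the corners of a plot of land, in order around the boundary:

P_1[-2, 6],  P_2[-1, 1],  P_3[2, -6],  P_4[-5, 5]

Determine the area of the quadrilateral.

16

Apply the surveyor's formula: 2A = Σ (x_i·y_{i+1} − x_{i+1}·y_i), indices taken mod 4.
P_1→P_2: (-2)(1) − (-1)(6) = 4
P_2→P_3: (-1)(-6) − (2)(1) = 4
P_3→P_4: (2)(5) − (-5)(-6) = -20
P_4→P_1: (-5)(6) − (-2)(5) = -20
Σ = -32
Area = |Σ|/2 = 16.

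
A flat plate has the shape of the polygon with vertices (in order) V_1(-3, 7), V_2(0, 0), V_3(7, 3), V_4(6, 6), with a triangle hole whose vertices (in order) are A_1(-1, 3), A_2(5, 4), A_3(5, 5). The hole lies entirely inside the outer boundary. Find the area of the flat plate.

39

Outer boundary:
V_1→V_2: (-3)(0) − (0)(7) = 0
V_2→V_3: (0)(3) − (7)(0) = 0
V_3→V_4: (7)(6) − (6)(3) = 24
V_4→V_1: (6)(7) − (-3)(6) = 60
Σ = 84
Area = |Σ|/2 = 42.
Hole:
A_1→A_2: (-1)(4) − (5)(3) = -19
A_2→A_3: (5)(5) − (5)(4) = 5
A_3→A_1: (5)(3) − (-1)(5) = 20
Σ = 6
Area = |Σ|/2 = 3.
Net area = 42 − 3 = 39.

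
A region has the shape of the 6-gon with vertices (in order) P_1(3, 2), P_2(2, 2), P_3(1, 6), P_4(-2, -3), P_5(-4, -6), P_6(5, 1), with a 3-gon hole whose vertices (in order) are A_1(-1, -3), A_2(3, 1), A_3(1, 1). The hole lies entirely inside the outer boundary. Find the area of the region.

23

Outer boundary:
Apply the shoelace (surveyor's) formula: 2A = Σ (x_i·y_{i+1} − x_{i+1}·y_i), indices taken mod 6.
Σ = (2) + (10) + (9) + (0) + (26) + (7) = 54
Area = |Σ|/2 = 27.
Hole:
Apply the shoelace formula: 2A = Σ (x_i·y_{i+1} − x_{i+1}·y_i), indices taken mod 3.
Cross-terms: 8, 2, -2  ⇒  Σ = 8
Area = |Σ|/2 = 4.
Net area = 27 − 4 = 23.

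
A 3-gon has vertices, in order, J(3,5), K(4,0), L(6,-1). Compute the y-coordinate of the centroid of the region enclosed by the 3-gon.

4/3

Apply the surveyor's formula. First the cross-terms c_i = x_i·y_{i+1} − x_{i+1}·y_i:
  -20, -4, 33  ⇒  2A = 9, A = 4.5.
Then Σ (y_i + y_{i+1})·c_i = 36, so ȳ = 36 / (6·4.5) = 4/3.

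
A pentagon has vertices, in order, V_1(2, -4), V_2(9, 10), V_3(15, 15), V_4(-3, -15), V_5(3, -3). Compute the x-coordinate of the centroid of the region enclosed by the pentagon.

1934/273

Apply Gauss's area formula. First the cross-terms c_i = x_i·y_{i+1} − x_{i+1}·y_i:
  56, -15, -180, 54, -6  ⇒  2A = -91, A = -45.5.
Then Σ (x_i + x_{i+1})·c_i = -1934, so x̄ = -1934 / (6·(-45.5)) = 1934/273.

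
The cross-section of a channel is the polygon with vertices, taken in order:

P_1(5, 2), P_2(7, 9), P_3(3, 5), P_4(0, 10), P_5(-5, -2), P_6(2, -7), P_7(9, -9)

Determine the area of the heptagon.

Σ = (31) + (8) + (30) + (50) + (39) + (45) + (63) = 266
Area = |Σ|/2 = 133.

133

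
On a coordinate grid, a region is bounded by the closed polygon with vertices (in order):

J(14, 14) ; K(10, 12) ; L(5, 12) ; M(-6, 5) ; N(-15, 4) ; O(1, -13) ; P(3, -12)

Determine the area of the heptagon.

Apply the shoelace formula: 2A = Σ (x_i·y_{i+1} − x_{i+1}·y_i), indices taken mod 7.
Σ = (28) + (60) + (97) + (51) + (191) + (27) + (210) = 664
Area = |Σ|/2 = 332.

332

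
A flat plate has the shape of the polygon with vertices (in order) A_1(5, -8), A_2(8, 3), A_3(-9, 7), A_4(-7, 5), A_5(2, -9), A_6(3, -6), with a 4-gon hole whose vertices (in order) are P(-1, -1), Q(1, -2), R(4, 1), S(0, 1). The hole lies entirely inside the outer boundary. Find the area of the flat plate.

111.5

Outer boundary:
Apply Gauss's area formula: 2A = Σ (x_i·y_{i+1} − x_{i+1}·y_i), indices taken mod 6.
Cross-terms: 79, 83, 4, 53, 15, 6  ⇒  Σ = 240
Area = |Σ|/2 = 120.
Hole:
Apply Gauss's area formula: 2A = Σ (x_i·y_{i+1} − x_{i+1}·y_i), indices taken mod 4.
P→Q: (-1)(-2) − (1)(-1) = 3
Q→R: (1)(1) − (4)(-2) = 9
R→S: (4)(1) − (0)(1) = 4
S→P: (0)(-1) − (-1)(1) = 1
Σ = 17
Area = |Σ|/2 = 8.5.
Net area = 120 − 8.5 = 111.5.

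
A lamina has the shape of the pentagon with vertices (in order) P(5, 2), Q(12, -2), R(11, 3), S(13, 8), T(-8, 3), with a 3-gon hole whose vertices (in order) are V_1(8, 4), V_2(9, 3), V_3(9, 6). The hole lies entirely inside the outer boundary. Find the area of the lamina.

Outer boundary:
Apply the shoelace formula: 2A = Σ (x_i·y_{i+1} − x_{i+1}·y_i), indices taken mod 5.
P→Q: (5)(-2) − (12)(2) = -34
Q→R: (12)(3) − (11)(-2) = 58
R→S: (11)(8) − (13)(3) = 49
S→T: (13)(3) − (-8)(8) = 103
T→P: (-8)(2) − (5)(3) = -31
Σ = 145
Area = |Σ|/2 = 72.5.
Hole:
Apply the shoelace (surveyor's) formula: 2A = Σ (x_i·y_{i+1} − x_{i+1}·y_i), indices taken mod 3.
Σ = (-12) + (27) + (-12) = 3
Area = |Σ|/2 = 1.5.
Net area = 72.5 − 1.5 = 71.

71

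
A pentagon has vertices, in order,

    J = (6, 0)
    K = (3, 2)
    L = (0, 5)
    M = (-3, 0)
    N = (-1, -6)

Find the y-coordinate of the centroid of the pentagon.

-5/12

Apply the shoelace formula. First the cross-terms c_i = x_i·y_{i+1} − x_{i+1}·y_i:
  12, 15, 15, 18, 36  ⇒  2A = 96, A = 48.
Then Σ (y_i + y_{i+1})·c_i = -120, so ȳ = -120 / (6·48) = -5/12.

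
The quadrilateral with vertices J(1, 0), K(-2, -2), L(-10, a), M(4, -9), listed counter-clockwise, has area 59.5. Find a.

-7

The doubled signed area Σ (x_i y_{i+1} − x_{i+1} y_i) is linear in a.
With a=0 it equals 77; the coefficient of a is -6 (from the two edges through L).
So -6·a + 77 = 2·59.5 = 119 ⇒ a = -7.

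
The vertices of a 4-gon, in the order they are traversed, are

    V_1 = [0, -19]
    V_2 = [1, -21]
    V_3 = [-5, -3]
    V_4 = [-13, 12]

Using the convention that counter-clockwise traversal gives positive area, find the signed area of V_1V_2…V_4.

Apply the shoelace (surveyor's) formula: 2A = Σ (x_i·y_{i+1} − x_{i+1}·y_i), indices taken mod 4.
Σ = (19) + (-108) + (-99) + (247) = 59
Signed area = Σ/2 = 29.5 (positive ⇒ counter-clockwise traversal).

29.5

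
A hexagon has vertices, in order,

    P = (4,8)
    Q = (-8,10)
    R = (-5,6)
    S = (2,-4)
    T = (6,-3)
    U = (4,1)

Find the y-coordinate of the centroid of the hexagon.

Apply the shoelace formula. First the cross-terms c_i = x_i·y_{i+1} − x_{i+1}·y_i:
  104, 2, 8, 18, 18, 28  ⇒  2A = 178, A = 89.
Then Σ (y_i + y_{i+1})·c_i = 2010, so ȳ = 2010 / (6·89) = 335/89.

335/89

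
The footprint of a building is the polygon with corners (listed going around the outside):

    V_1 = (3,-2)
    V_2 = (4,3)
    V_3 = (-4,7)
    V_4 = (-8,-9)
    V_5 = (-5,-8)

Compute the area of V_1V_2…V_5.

Σ = (17) + (40) + (92) + (19) + (34) = 202
Area = |Σ|/2 = 101.

101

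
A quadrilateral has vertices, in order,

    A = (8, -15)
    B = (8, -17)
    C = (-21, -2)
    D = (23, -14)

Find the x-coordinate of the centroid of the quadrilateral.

Apply Gauss's area formula. First the cross-terms c_i = x_i·y_{i+1} − x_{i+1}·y_i:
  -16, -373, 340, -233  ⇒  2A = -282, A = -141.
Then Σ (x_i + x_{i+1})·c_i = -1950, so x̄ = -1950 / (6·(-141)) = 325/141.

325/141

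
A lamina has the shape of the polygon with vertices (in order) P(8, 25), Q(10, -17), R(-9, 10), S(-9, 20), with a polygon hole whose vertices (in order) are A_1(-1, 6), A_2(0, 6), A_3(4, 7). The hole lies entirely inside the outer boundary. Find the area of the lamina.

456.5

Outer boundary:
Σ = (-386) + (-53) + (-90) + (-385) = -914
Area = |Σ|/2 = 457.
Hole:
Apply the shoelace (surveyor's) formula: 2A = Σ (x_i·y_{i+1} − x_{i+1}·y_i), indices taken mod 3.
A_1→A_2: (-1)(6) − (0)(6) = -6
A_2→A_3: (0)(7) − (4)(6) = -24
A_3→A_1: (4)(6) − (-1)(7) = 31
Σ = 1
Area = |Σ|/2 = 0.5.
Net area = 457 − 0.5 = 456.5.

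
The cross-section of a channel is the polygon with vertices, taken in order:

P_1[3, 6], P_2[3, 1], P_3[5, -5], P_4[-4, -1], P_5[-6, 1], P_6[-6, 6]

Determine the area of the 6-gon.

Apply Gauss's area formula: 2A = Σ (x_i·y_{i+1} − x_{i+1}·y_i), indices taken mod 6.
Σ = (-15) + (-20) + (-25) + (-10) + (-30) + (-54) = -154
Area = |Σ|/2 = 77.

77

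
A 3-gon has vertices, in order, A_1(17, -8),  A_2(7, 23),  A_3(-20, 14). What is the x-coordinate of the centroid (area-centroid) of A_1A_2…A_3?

4/3

Apply Gauss's area formula. First the cross-terms c_i = x_i·y_{i+1} − x_{i+1}·y_i:
  447, 558, -78  ⇒  2A = 927, A = 463.5.
Then Σ (x_i + x_{i+1})·c_i = 3708, so x̄ = 3708 / (6·463.5) = 4/3.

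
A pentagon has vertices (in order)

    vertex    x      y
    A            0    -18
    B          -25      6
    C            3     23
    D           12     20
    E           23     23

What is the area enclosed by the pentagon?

Apply the shoelace formula: 2A = Σ (x_i·y_{i+1} − x_{i+1}·y_i), indices taken mod 5.
Cross-terms: -450, -593, -216, -184, -414  ⇒  Σ = -1857
Area = |Σ|/2 = 928.5.

928.5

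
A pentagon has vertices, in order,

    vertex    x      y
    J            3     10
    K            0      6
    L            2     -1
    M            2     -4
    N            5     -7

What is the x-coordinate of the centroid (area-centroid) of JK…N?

8/3

Apply the shoelace formula. First the cross-terms c_i = x_i·y_{i+1} − x_{i+1}·y_i:
  18, -12, -6, 6, 71  ⇒  2A = 77, A = 38.5.
Then Σ (x_i + x_{i+1})·c_i = 616, so x̄ = 616 / (6·38.5) = 8/3.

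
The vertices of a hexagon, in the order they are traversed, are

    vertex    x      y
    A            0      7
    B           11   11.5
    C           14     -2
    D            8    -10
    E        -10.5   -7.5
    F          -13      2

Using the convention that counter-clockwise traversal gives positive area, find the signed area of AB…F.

Apply the shoelace formula: 2A = Σ (x_i·y_{i+1} − x_{i+1}·y_i), indices taken mod 6.
Cross-terms: -77, -183, -124, -165, -118.5, -91  ⇒  Σ = -758.5
Signed area = Σ/2 = -379.25 (negative ⇒ clockwise traversal).

-379.25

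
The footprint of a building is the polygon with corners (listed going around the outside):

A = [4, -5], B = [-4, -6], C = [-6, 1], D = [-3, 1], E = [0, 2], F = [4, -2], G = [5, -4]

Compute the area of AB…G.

58

Apply the shoelace (surveyor's) formula: 2A = Σ (x_i·y_{i+1} − x_{i+1}·y_i), indices taken mod 7.
Σ = (-44) + (-40) + (-3) + (-6) + (-8) + (-6) + (-9) = -116
Area = |Σ|/2 = 58.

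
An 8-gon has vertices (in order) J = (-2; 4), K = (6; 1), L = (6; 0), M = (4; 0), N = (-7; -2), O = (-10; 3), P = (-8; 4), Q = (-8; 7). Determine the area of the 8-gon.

69.5

Cross-terms: -26, -6, 0, -8, -41, -16, -24, -18  ⇒  Σ = -139
Area = |Σ|/2 = 69.5.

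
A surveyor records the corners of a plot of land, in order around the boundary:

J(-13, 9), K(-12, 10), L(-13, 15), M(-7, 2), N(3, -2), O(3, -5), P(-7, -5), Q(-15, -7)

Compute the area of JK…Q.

148

Σ = (-22) + (-50) + (79) + (8) + (-9) + (-50) + (-26) + (-226) = -296
Area = |Σ|/2 = 148.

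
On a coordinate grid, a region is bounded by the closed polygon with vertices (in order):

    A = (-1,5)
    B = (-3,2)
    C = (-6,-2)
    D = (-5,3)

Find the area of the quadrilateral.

Apply Gauss's area formula: 2A = Σ (x_i·y_{i+1} − x_{i+1}·y_i), indices taken mod 4.
Σ = (13) + (18) + (-28) + (-22) = -19
Area = |Σ|/2 = 9.5.

9.5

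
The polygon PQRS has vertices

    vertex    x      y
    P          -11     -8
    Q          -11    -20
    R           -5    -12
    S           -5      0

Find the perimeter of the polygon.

|PQ| = √((0)² + (-12)²) = √144 = 12
|QR| = √((6)² + (8)²) = √100 = 10
|RS| = √((0)² + (12)²) = √144 = 12
|SP| = √((-6)² + (-8)²) = √100 = 10
Perimeter = 12 + 10 + 12 + 10 = 44.

44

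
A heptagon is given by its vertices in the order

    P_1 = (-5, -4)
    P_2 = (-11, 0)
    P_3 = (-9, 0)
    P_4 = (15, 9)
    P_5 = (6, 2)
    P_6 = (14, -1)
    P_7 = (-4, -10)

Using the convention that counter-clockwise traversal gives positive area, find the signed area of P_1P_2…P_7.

Cross-terms: -44, 0, -81, -24, -34, -144, -34  ⇒  Σ = -361
Signed area = Σ/2 = -180.5 (negative ⇒ clockwise traversal).

-180.5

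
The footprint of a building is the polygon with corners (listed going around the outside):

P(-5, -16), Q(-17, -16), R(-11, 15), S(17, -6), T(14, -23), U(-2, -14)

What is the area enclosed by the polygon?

Apply the shoelace formula: 2A = Σ (x_i·y_{i+1} − x_{i+1}·y_i), indices taken mod 6.
Σ = (-192) + (-431) + (-189) + (-307) + (-242) + (-38) = -1399
Area = |Σ|/2 = 699.5.

699.5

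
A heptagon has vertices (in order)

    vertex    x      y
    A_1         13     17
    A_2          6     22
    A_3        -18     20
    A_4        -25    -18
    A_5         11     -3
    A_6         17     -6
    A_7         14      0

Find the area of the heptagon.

1052

Apply the shoelace (surveyor's) formula: 2A = Σ (x_i·y_{i+1} − x_{i+1}·y_i), indices taken mod 7.
A_1→A_2: (13)(22) − (6)(17) = 184
A_2→A_3: (6)(20) − (-18)(22) = 516
A_3→A_4: (-18)(-18) − (-25)(20) = 824
A_4→A_5: (-25)(-3) − (11)(-18) = 273
A_5→A_6: (11)(-6) − (17)(-3) = -15
A_6→A_7: (17)(0) − (14)(-6) = 84
A_7→A_1: (14)(17) − (13)(0) = 238
Σ = 2104
Area = |Σ|/2 = 1052.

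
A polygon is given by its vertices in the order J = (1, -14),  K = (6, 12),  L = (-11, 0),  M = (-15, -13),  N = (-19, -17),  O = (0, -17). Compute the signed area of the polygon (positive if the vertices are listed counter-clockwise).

Apply the shoelace formula: 2A = Σ (x_i·y_{i+1} − x_{i+1}·y_i), indices taken mod 6.
Σ = (96) + (132) + (143) + (8) + (323) + (17) = 719
Signed area = Σ/2 = 359.5 (positive ⇒ counter-clockwise traversal).

359.5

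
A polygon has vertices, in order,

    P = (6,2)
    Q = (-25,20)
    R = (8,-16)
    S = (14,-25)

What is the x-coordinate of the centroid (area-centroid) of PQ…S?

Apply the shoelace (surveyor's) formula. First the cross-terms c_i = x_i·y_{i+1} − x_{i+1}·y_i:
  170, 240, 24, 178  ⇒  2A = 612, A = 306.
Then Σ (x_i + x_{i+1})·c_i = -3222, so x̄ = -3222 / (6·306) = -179/102.

-179/102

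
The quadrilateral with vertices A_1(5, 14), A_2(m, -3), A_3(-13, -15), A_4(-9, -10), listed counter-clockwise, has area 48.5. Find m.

-8

The doubled signed area Σ (x_i y_{i+1} − x_{i+1} y_i) is linear in m.
With m=0 it equals -135; the coefficient of m is -29 (from the two edges through A_2).
So -29·m + -135 = 2·48.5 = 97 ⇒ m = -8.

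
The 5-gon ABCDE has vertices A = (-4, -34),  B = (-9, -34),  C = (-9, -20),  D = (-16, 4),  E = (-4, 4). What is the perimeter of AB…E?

94

|AB| = √((-5)² + (0)²) = √25 = 5
|BC| = √((0)² + (14)²) = √196 = 14
|CD| = √((-7)² + (24)²) = √625 = 25
|DE| = √((12)² + (0)²) = √144 = 12
|EA| = √((0)² + (-38)²) = √1444 = 38
Perimeter = 5 + 14 + 25 + 12 + 38 = 94.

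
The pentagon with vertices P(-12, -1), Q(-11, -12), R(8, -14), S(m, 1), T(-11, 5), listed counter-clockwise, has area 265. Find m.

The doubled signed area Σ (x_i y_{i+1} − x_{i+1} y_i) is linear in m.
With m=0 it equals 473; the coefficient of m is 19 (from the two edges through S).
So 19·m + 473 = 2·265 = 530 ⇒ m = 3.

3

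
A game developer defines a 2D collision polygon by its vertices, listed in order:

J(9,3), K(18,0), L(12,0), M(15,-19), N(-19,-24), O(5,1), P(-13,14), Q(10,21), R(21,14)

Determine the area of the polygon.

798

Apply Gauss's area formula: 2A = Σ (x_i·y_{i+1} − x_{i+1}·y_i), indices taken mod 9.
Σ = (-54) + (0) + (-228) + (-721) + (101) + (83) + (-413) + (-301) + (-63) = -1596
Area = |Σ|/2 = 798.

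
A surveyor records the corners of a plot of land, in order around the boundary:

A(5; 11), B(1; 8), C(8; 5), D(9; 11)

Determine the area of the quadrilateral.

Apply the shoelace (surveyor's) formula: 2A = Σ (x_i·y_{i+1} − x_{i+1}·y_i), indices taken mod 4.
Cross-terms: 29, -59, 43, 44  ⇒  Σ = 57
Area = |Σ|/2 = 28.5.

28.5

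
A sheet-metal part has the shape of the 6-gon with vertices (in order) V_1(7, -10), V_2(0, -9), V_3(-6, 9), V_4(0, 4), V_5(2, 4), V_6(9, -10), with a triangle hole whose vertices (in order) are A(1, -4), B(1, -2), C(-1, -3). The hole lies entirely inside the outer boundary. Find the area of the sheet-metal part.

Outer boundary:
Apply the surveyor's formula: 2A = Σ (x_i·y_{i+1} − x_{i+1}·y_i), indices taken mod 6.
Σ = (-63) + (-54) + (-24) + (-8) + (-56) + (-20) = -225
Area = |Σ|/2 = 112.5.
Hole:
Apply Gauss's area formula: 2A = Σ (x_i·y_{i+1} − x_{i+1}·y_i), indices taken mod 3.
Cross-terms: 2, -5, 7  ⇒  Σ = 4
Area = |Σ|/2 = 2.
Net area = 112.5 − 2 = 110.5.

110.5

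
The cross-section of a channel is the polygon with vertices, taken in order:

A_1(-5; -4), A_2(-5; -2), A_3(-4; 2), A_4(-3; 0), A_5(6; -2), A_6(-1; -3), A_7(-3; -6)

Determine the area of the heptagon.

28.5

Apply the shoelace formula: 2A = Σ (x_i·y_{i+1} − x_{i+1}·y_i), indices taken mod 7.
A_1→A_2: (-5)(-2) − (-5)(-4) = -10
A_2→A_3: (-5)(2) − (-4)(-2) = -18
A_3→A_4: (-4)(0) − (-3)(2) = 6
A_4→A_5: (-3)(-2) − (6)(0) = 6
A_5→A_6: (6)(-3) − (-1)(-2) = -20
A_6→A_7: (-1)(-6) − (-3)(-3) = -3
A_7→A_1: (-3)(-4) − (-5)(-6) = -18
Σ = -57
Area = |Σ|/2 = 28.5.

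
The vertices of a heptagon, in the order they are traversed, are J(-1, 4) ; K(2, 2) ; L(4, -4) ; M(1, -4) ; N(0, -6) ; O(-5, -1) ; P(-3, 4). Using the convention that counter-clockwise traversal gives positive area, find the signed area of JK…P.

Apply the surveyor's formula: 2A = Σ (x_i·y_{i+1} − x_{i+1}·y_i), indices taken mod 7.
Σ = (-10) + (-16) + (-12) + (-6) + (-30) + (-23) + (-8) = -105
Signed area = Σ/2 = -52.5 (negative ⇒ clockwise traversal).

-52.5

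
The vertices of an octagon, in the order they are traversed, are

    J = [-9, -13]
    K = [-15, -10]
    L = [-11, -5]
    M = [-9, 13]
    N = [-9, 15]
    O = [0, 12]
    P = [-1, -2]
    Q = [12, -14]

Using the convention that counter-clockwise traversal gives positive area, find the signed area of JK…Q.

Apply the shoelace (surveyor's) formula: 2A = Σ (x_i·y_{i+1} − x_{i+1}·y_i), indices taken mod 8.
Σ = (-105) + (-35) + (-188) + (-18) + (-108) + (12) + (38) + (-282) = -686
Signed area = Σ/2 = -343 (negative ⇒ clockwise traversal).

-343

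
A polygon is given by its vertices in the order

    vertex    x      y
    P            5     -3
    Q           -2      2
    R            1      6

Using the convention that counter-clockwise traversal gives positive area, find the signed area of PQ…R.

-21.5

Apply the shoelace (surveyor's) formula: 2A = Σ (x_i·y_{i+1} − x_{i+1}·y_i), indices taken mod 3.
Cross-terms: 4, -14, -33  ⇒  Σ = -43
Signed area = Σ/2 = -21.5 (negative ⇒ clockwise traversal).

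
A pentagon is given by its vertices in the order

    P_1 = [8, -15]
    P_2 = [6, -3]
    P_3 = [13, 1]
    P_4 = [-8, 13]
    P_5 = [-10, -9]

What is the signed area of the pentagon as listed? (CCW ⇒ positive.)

356

Apply Gauss's area formula: 2A = Σ (x_i·y_{i+1} − x_{i+1}·y_i), indices taken mod 5.
P_1→P_2: (8)(-3) − (6)(-15) = 66
P_2→P_3: (6)(1) − (13)(-3) = 45
P_3→P_4: (13)(13) − (-8)(1) = 177
P_4→P_5: (-8)(-9) − (-10)(13) = 202
P_5→P_1: (-10)(-15) − (8)(-9) = 222
Σ = 712
Signed area = Σ/2 = 356 (positive ⇒ counter-clockwise traversal).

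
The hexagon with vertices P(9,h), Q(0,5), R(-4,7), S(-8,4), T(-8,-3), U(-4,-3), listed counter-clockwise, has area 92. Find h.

The doubled signed area Σ (x_i y_{i+1} − x_{i+1} y_i) is linear in h.
With h=0 it equals 200; the coefficient of h is -4 (from the two edges through P).
So -4·h + 200 = 2·92 = 184 ⇒ h = 4.

4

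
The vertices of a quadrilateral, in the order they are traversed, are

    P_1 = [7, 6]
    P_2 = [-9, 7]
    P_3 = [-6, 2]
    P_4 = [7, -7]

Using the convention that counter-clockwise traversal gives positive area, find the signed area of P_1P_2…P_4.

123

P_1→P_2: (7)(7) − (-9)(6) = 103
P_2→P_3: (-9)(2) − (-6)(7) = 24
P_3→P_4: (-6)(-7) − (7)(2) = 28
P_4→P_1: (7)(6) − (7)(-7) = 91
Σ = 246
Signed area = Σ/2 = 123 (positive ⇒ counter-clockwise traversal).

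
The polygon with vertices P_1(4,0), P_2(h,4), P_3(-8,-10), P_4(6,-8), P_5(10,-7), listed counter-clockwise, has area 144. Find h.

-5

Write out the shoelace sum; only the two edges meeting at P_2 involve h:
2·Area = [(4·4 − h·0) + (h·(-10) − (-8)·4)] + 190
       = -10·h + 238 = 288
⇒ h = -5.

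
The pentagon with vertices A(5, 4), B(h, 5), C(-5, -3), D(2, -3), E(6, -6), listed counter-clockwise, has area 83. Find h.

The doubled signed area Σ (x_i y_{i+1} − x_{i+1} y_i) is linear in h.
With h=0 it equals 131; the coefficient of h is -7 (from the two edges through B).
So -7·h + 131 = 2·83 = 166 ⇒ h = -5.

-5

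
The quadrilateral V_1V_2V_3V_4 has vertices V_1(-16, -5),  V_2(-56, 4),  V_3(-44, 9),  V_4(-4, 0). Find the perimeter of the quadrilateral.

108

|V_1V_2| = √((-40)² + (9)²) = √1681 = 41
|V_2V_3| = √((12)² + (5)²) = √169 = 13
|V_3V_4| = √((40)² + (-9)²) = √1681 = 41
|V_4V_1| = √((-12)² + (-5)²) = √169 = 13
Perimeter = 41 + 13 + 41 + 13 = 108.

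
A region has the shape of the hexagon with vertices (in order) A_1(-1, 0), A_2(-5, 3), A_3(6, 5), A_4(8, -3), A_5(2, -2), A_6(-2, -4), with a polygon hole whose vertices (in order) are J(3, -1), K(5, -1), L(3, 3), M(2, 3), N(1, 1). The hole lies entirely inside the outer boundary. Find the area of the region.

56

Outer boundary:
A_1→A_2: (-1)(3) − (-5)(0) = -3
A_2→A_3: (-5)(5) − (6)(3) = -43
A_3→A_4: (6)(-3) − (8)(5) = -58
A_4→A_5: (8)(-2) − (2)(-3) = -10
A_5→A_6: (2)(-4) − (-2)(-2) = -12
A_6→A_1: (-2)(0) − (-1)(-4) = -4
Σ = -130
Area = |Σ|/2 = 65.
Hole:
Σ = (2) + (18) + (3) + (-1) + (-4) = 18
Area = |Σ|/2 = 9.
Net area = 65 − 9 = 56.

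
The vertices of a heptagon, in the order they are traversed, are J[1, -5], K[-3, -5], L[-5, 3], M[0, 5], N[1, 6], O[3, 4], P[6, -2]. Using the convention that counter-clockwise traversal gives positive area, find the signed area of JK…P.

Σ = (-20) + (-34) + (-25) + (-5) + (-14) + (-30) + (-28) = -156
Signed area = Σ/2 = -78 (negative ⇒ clockwise traversal).

-78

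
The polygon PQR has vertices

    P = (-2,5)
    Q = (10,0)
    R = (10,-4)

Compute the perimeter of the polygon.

|PQ| = √((12)² + (-5)²) = √169 = 13
|QR| = √((0)² + (-4)²) = √16 = 4
|RP| = √((-12)² + (9)²) = √225 = 15
Perimeter = 13 + 4 + 15 = 32.

32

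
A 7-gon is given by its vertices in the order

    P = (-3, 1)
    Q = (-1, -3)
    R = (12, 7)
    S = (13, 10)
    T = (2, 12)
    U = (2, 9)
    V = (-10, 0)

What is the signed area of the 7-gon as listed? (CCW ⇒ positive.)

139

Apply the shoelace formula: 2A = Σ (x_i·y_{i+1} − x_{i+1}·y_i), indices taken mod 7.
Σ = (10) + (29) + (29) + (136) + (-6) + (90) + (-10) = 278
Signed area = Σ/2 = 139 (positive ⇒ counter-clockwise traversal).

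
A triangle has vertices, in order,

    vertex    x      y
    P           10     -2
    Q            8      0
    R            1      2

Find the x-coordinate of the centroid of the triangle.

19/3

Apply the shoelace formula. First the cross-terms c_i = x_i·y_{i+1} − x_{i+1}·y_i:
  16, 16, -22  ⇒  2A = 10, A = 5.
Then Σ (x_i + x_{i+1})·c_i = 190, so x̄ = 190 / (6·5) = 19/3.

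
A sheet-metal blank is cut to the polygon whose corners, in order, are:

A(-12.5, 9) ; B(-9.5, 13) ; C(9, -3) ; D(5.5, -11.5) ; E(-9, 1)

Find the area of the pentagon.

Σ = (-77) + (-88.5) + (-87) + (-98) + (-68.5) = -419
Area = |Σ|/2 = 209.5.

209.5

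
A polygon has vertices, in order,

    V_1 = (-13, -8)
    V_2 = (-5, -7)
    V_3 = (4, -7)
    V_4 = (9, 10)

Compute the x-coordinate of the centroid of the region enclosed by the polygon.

42/275

Apply the surveyor's formula. First the cross-terms c_i = x_i·y_{i+1} − x_{i+1}·y_i:
  51, 63, 103, 58  ⇒  2A = 275, A = 137.5.
Then Σ (x_i + x_{i+1})·c_i = 126, so x̄ = 126 / (6·137.5) = 42/275.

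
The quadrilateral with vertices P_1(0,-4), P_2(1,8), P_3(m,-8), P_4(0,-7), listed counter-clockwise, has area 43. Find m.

The doubled signed area Σ (x_i y_{i+1} − x_{i+1} y_i) is linear in m.
With m=0 it equals -4; the coefficient of m is -15 (from the two edges through P_3).
So -15·m + -4 = 2·43 = 86 ⇒ m = -6.

-6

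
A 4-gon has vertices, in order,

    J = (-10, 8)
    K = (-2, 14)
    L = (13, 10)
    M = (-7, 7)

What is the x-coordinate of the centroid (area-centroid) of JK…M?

Apply Gauss's area formula. First the cross-terms c_i = x_i·y_{i+1} − x_{i+1}·y_i:
  -124, -202, 161, 14  ⇒  2A = -151, A = -75.5.
Then Σ (x_i + x_{i+1})·c_i = -6, so x̄ = -6 / (6·(-75.5)) = 2/151.

2/151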